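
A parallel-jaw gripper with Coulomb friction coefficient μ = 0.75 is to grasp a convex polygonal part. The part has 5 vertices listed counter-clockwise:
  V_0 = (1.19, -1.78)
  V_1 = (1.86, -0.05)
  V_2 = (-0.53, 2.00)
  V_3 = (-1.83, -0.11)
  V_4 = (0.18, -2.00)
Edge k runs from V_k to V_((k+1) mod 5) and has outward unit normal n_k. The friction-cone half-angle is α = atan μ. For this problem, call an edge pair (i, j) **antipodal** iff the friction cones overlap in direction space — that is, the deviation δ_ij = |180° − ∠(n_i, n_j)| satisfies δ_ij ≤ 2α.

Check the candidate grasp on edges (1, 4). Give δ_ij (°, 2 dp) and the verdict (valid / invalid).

α = atan 0.75 = 36.87°;  2α = 73.74°
edge 1: e_1 = (-2.39, +2.05);  n_1 = (+0.6511, +0.7590)
edge 4: e_4 = (+1.01, +0.22);  n_4 = (+0.2128, -0.9771)
∠(n_1, n_4) = 127.09°
δ = |180° − 127.09°| = 52.91°
52.91° ≤ 2α = 73.74°  →  valid

δ = 52.91°, valid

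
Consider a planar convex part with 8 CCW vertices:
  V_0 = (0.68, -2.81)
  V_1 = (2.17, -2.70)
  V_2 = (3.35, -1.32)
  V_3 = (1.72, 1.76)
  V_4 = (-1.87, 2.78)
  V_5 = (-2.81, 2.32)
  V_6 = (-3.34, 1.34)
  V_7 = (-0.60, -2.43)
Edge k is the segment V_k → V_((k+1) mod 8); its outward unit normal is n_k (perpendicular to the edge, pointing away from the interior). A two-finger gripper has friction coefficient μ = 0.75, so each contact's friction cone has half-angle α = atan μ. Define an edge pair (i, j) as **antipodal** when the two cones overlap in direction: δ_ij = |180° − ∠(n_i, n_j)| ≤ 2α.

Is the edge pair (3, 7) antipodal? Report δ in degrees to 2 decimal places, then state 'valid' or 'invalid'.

α = atan 0.75 = 36.87°;  2α = 73.74°
edge 3: e_3 = (-3.59, +1.02);  n_3 = (+0.2733, +0.9619)
edge 7: e_7 = (+1.28, -0.38);  n_7 = (-0.2846, -0.9586)
∠(n_3, n_7) = 179.33°
δ = |180° − 179.33°| = 0.67°
0.67° ≤ 2α = 73.74°  →  valid

δ = 0.67°, valid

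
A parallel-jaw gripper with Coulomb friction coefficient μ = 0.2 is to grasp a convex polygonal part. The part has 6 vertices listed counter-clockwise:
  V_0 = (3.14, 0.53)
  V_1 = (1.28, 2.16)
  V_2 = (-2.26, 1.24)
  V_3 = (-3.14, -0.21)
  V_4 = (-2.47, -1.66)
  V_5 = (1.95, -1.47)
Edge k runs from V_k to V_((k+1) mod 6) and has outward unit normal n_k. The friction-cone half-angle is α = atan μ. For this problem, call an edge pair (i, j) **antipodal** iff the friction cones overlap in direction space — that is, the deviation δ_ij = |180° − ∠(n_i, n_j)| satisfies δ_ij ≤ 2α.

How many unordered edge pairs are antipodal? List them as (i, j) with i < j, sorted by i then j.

α = atan 0.2 = 11.31°;  2α = 22.62°
n_0 = (+0.6591, +0.7521)
n_1 = (-0.2515, +0.9678)
n_2 = (-0.8549, +0.5188)
n_3 = (-0.9078, -0.4195)
n_4 = (+0.0429, -0.9991)
n_5 = (+0.8594, -0.5113)
  (0,1): δ = 124.20°  ·
  (0,2): δ = 80.02°  ·
  (0,3): δ = 23.97°  ·
  (0,4): δ = 43.69°  ·
  (0,5): δ = 100.48°  ·
  (1,2): δ = 135.82°  ·
  (1,3): δ = 79.77°  ·
  (1,4): δ = 12.11°  ✓
  (1,5): δ = 44.68°  ·
  (2,3): δ = 123.95°  ·
  (2,4): δ = 56.29°  ·
  (2,5): δ = 0.50°  ✓
  (3,4): δ = 112.34°  ·
  (3,5): δ = 55.55°  ·
  (4,5): δ = 123.21°  ·
antipodal pairs: 2

count = 2; pairs: (1,4), (2,5)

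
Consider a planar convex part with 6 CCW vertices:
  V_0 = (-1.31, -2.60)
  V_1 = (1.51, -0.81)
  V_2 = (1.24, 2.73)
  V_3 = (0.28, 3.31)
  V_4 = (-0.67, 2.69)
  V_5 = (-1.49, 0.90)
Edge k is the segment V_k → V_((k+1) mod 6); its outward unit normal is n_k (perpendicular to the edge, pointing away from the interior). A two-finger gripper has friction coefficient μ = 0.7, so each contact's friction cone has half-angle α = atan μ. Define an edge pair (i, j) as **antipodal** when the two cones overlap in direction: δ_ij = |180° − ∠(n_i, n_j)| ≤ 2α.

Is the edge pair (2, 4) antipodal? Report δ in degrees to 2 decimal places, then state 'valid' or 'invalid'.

α = atan 0.7 = 34.99°;  2α = 69.98°
edge 2: e_2 = (-0.96, +0.58);  n_2 = (+0.5171, +0.8559)
edge 4: e_4 = (-0.82, -1.79);  n_4 = (-0.9091, +0.4165)
∠(n_2, n_4) = 96.53°
δ = |180° − 96.53°| = 83.47°
83.47° > 2α = 69.98°  →  invalid

δ = 83.47°, invalid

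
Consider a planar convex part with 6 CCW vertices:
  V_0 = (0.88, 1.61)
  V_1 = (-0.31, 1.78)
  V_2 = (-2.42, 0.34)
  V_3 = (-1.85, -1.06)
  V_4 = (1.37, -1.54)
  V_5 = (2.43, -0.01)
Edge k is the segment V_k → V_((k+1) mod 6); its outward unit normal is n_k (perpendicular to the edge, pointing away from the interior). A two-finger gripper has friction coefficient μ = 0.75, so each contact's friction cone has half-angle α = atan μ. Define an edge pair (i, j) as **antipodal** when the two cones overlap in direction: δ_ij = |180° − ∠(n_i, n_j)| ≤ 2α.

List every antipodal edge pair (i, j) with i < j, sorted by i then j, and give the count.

count = 8; pairs: (0,2), (0,3), (0,4), (1,3), (1,4), (2,4), (2,5), (3,5)

α = atan 0.75 = 36.87°;  2α = 73.74°
n_0 = (+0.1414, +0.9899)
n_1 = (-0.5637, +0.8260)
n_2 = (-0.9262, -0.3771)
n_3 = (-0.1474, -0.9891)
n_4 = (+0.8220, -0.5695)
n_5 = (+0.7225, +0.6913)
  (0,1): δ = 137.56°  ·
  (0,2): δ = 59.72°  ✓
  (0,3): δ = 0.35°  ✓
  (0,4): δ = 63.42°  ✓
  (0,5): δ = 141.87°  ·
  (1,2): δ = 102.16°  ·
  (1,3): δ = 42.79°  ✓
  (1,4): δ = 20.97°  ✓
  (1,5): δ = 99.42°  ·
  (2,3): δ = 120.63°  ·
  (2,4): δ = 56.87°  ✓
  (2,5): δ = 21.58°  ✓
  (3,4): δ = 116.24°  ·
  (3,5): δ = 37.79°  ✓
  (4,5): δ = 101.55°  ·
antipodal pairs: 8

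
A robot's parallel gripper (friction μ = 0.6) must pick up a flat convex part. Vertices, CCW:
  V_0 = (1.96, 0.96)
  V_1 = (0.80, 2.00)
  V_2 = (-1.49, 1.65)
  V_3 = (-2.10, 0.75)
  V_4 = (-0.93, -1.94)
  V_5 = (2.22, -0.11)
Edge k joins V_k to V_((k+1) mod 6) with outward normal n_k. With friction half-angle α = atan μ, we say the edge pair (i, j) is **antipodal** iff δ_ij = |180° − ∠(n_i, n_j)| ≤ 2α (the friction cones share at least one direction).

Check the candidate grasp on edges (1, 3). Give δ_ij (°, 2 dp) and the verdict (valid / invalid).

α = atan 0.6 = 30.96°;  2α = 61.93°
edge 1: e_1 = (-2.29, -0.35);  n_1 = (-0.1511, +0.9885)
edge 3: e_3 = (+1.17, -2.69);  n_3 = (-0.9170, -0.3989)
∠(n_1, n_3) = 104.82°
δ = |180° − 104.82°| = 75.18°
75.18° > 2α = 61.93°  →  invalid

δ = 75.18°, invalid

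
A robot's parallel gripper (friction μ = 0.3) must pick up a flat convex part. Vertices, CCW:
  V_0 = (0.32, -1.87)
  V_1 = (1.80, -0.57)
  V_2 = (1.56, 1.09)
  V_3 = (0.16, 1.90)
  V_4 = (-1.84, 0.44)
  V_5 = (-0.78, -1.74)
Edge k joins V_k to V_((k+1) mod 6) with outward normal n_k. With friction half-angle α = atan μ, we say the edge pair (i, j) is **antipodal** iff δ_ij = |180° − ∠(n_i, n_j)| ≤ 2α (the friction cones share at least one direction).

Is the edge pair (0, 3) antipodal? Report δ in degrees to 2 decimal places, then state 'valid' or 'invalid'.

α = atan 0.3 = 16.70°;  2α = 33.40°
edge 0: e_0 = (+1.48, +1.30);  n_0 = (+0.6599, -0.7513)
edge 3: e_3 = (-2.00, -1.46);  n_3 = (-0.5896, +0.8077)
∠(n_0, n_3) = 174.83°
δ = |180° − 174.83°| = 5.17°
5.17° ≤ 2α = 33.40°  →  valid

δ = 5.17°, valid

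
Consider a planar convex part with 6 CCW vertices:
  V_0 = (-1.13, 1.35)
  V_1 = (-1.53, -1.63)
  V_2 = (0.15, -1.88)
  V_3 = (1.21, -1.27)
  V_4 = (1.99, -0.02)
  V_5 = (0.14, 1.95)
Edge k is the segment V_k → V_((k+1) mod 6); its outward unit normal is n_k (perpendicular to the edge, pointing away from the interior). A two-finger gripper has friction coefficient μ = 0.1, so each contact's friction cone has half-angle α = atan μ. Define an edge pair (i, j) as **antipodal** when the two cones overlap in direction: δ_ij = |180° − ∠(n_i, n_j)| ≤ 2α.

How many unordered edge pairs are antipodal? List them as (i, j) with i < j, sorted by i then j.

count = 1; pairs: (2,5)

α = atan 0.1 = 5.71°;  2α = 11.42°
n_0 = (-0.9911, +0.1330)
n_1 = (-0.1472, -0.9891)
n_2 = (+0.4988, -0.8667)
n_3 = (+0.8484, -0.5294)
n_4 = (+0.7290, +0.6846)
n_5 = (-0.4272, +0.9042)
  (0,1): δ = 90.82°  ·
  (0,2): δ = 52.44°  ·
  (0,3): δ = 24.32°  ·
  (0,4): δ = 50.85°  ·
  (0,5): δ = 122.93°  ·
  (1,2): δ = 141.62°  ·
  (1,3): δ = 113.50°  ·
  (1,4): δ = 38.34°  ·
  (1,5): δ = 33.75°  ·
  (2,3): δ = 151.88°  ·
  (2,4): δ = 76.72°  ·
  (2,5): δ = 4.63°  ✓
  (3,4): δ = 104.84°  ·
  (3,5): δ = 32.75°  ·
  (4,5): δ = 107.91°  ·
antipodal pairs: 1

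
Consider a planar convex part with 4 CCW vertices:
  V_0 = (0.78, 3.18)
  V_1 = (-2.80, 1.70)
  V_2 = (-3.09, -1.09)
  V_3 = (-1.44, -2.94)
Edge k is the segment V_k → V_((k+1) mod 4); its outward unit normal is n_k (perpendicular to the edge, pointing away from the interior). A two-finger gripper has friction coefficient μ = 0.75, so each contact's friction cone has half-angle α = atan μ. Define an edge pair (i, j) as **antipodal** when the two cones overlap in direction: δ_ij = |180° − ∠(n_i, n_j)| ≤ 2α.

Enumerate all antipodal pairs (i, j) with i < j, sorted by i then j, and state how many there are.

count = 4; pairs: (0,2), (0,3), (1,3), (2,3)

α = atan 0.75 = 36.87°;  2α = 73.74°
n_0 = (-0.3820, +0.9241)
n_1 = (-0.9946, +0.1034)
n_2 = (-0.7463, -0.6656)
n_3 = (+0.9401, -0.3410)
  (0,1): δ = 118.39°  ·
  (0,2): δ = 70.73°  ✓
  (0,3): δ = 47.60°  ✓
  (1,2): δ = 132.34°  ·
  (1,3): δ = 14.00°  ✓
  (2,3): δ = 61.67°  ✓
antipodal pairs: 4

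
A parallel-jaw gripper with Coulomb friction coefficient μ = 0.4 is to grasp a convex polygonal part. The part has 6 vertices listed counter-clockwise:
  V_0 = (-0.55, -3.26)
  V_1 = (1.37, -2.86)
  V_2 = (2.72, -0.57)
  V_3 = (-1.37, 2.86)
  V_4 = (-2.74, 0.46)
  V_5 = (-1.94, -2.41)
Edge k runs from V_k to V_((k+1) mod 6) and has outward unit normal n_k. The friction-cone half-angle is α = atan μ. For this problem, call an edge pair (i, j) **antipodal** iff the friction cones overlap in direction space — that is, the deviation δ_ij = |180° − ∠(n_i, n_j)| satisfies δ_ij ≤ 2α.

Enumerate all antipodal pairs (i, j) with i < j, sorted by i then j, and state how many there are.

count = 3; pairs: (1,3), (2,4), (2,5)

α = atan 0.4 = 21.80°;  2α = 43.60°
n_0 = (+0.2040, -0.9790)
n_1 = (+0.8615, -0.5078)
n_2 = (+0.6426, +0.7662)
n_3 = (-0.8685, +0.4957)
n_4 = (-0.9633, -0.2685)
n_5 = (-0.5217, -0.8531)
  (0,1): δ = 132.29°  ·
  (0,2): δ = 51.75°  ·
  (0,3): δ = 48.51°  ·
  (0,4): δ = 93.81°  ·
  (0,5): δ = 136.79°  ·
  (1,2): δ = 99.46°  ·
  (1,3): δ = 0.80°  ✓
  (1,4): δ = 46.10°  ·
  (1,5): δ = 89.07°  ·
  (2,3): δ = 79.73°  ·
  (2,4): δ = 34.44°  ✓
  (2,5): δ = 8.54°  ✓
  (3,4): δ = 134.71°  ·
  (3,5): δ = 91.73°  ·
  (4,5): δ = 137.02°  ·
antipodal pairs: 3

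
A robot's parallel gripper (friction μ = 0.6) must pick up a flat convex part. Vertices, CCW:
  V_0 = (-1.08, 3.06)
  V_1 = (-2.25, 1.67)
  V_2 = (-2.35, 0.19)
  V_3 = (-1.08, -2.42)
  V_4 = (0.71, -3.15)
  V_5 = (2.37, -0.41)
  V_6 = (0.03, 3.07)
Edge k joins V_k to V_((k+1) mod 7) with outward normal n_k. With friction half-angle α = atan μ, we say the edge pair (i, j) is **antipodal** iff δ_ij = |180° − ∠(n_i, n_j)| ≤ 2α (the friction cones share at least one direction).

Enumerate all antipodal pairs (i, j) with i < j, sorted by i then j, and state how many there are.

count = 8; pairs: (0,4), (1,4), (1,5), (2,4), (2,5), (3,5), (3,6), (4,6)

α = atan 0.6 = 30.96°;  2α = 61.93°
n_0 = (-0.7651, +0.6440)
n_1 = (-0.9977, +0.0674)
n_2 = (-0.8992, -0.4375)
n_3 = (-0.3776, -0.9260)
n_4 = (+0.8553, -0.5182)
n_5 = (+0.8298, +0.5580)
n_6 = (-0.0090, +1.0000)
  (0,1): δ = 143.78°  ·
  (0,2): δ = 113.96°  ·
  (0,3): δ = 72.10°  ·
  (0,4): δ = 8.88°  ✓
  (0,5): δ = 74.01°  ·
  (0,6): δ = 130.60°  ·
  (1,2): δ = 150.19°  ·
  (1,3): δ = 108.32°  ·
  (1,4): δ = 27.34°  ✓
  (1,5): δ = 37.78°  ✓
  (1,6): δ = 94.38°  ·
  (2,3): δ = 138.13°  ·
  (2,4): δ = 57.16°  ✓
  (2,5): δ = 7.97°  ✓
  (2,6): δ = 64.57°  ·
  (3,4): δ = 99.02°  ·
  (3,5): δ = 33.90°  ✓
  (3,6): δ = 22.70°  ✓
  (4,5): δ = 114.87°  ·
  (4,6): δ = 58.27°  ✓
  (5,6): δ = 123.40°  ·
antipodal pairs: 8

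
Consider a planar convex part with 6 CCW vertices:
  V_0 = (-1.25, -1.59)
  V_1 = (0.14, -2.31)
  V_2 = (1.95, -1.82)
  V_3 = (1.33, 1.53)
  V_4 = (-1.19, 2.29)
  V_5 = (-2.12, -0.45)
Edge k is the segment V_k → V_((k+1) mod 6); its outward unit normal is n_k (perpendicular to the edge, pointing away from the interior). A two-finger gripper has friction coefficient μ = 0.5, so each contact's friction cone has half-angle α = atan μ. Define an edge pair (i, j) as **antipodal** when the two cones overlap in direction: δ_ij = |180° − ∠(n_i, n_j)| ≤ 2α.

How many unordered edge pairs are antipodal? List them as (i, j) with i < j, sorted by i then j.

α = atan 0.5 = 26.57°;  2α = 53.13°
n_0 = (-0.4599, -0.8879)
n_1 = (+0.2613, -0.9653)
n_2 = (+0.9833, +0.1820)
n_3 = (+0.2887, +0.9574)
n_4 = (-0.9469, +0.3214)
n_5 = (-0.7950, -0.6067)
  (0,1): δ = 137.47°  ·
  (0,2): δ = 52.13°  ✓
  (0,3): δ = 10.60°  ✓
  (0,4): δ = 98.64°  ·
  (0,5): δ = 154.73°  ·
  (1,2): δ = 94.66°  ·
  (1,3): δ = 31.93°  ✓
  (1,4): δ = 56.10°  ·
  (1,5): δ = 112.20°  ·
  (2,3): δ = 117.27°  ·
  (2,4): δ = 29.23°  ✓
  (2,5): δ = 26.86°  ✓
  (3,4): δ = 91.97°  ·
  (3,5): δ = 35.87°  ✓
  (4,5): δ = 123.90°  ·
antipodal pairs: 6

count = 6; pairs: (0,2), (0,3), (1,3), (2,4), (2,5), (3,5)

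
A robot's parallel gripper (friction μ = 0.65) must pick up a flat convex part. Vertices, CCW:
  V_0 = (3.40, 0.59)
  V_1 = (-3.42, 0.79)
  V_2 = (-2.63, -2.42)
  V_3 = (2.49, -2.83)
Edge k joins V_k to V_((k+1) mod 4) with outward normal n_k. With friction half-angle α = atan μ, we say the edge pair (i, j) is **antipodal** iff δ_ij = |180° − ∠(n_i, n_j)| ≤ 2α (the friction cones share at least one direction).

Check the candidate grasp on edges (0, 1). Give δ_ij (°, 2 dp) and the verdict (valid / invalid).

α = atan 0.65 = 33.02°;  2α = 66.05°
edge 0: e_0 = (-6.82, +0.20);  n_0 = (+0.0293, +0.9996)
edge 1: e_1 = (+0.79, -3.21);  n_1 = (-0.9710, -0.2390)
∠(n_0, n_1) = 105.51°
δ = |180° − 105.51°| = 74.49°
74.49° > 2α = 66.05°  →  invalid

δ = 74.49°, invalid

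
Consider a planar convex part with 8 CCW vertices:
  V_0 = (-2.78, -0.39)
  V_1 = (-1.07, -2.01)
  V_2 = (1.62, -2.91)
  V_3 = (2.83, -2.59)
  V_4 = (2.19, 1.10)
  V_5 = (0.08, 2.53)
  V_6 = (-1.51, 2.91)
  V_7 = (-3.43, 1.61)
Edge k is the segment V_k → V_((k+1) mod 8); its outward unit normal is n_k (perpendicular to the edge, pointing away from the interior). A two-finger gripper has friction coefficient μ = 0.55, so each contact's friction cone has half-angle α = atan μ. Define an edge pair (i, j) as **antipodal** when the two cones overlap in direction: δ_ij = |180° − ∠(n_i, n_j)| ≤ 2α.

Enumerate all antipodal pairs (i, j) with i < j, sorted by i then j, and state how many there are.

count = 11; pairs: (0,3), (0,4), (0,5), (1,4), (1,5), (1,6), (2,4), (2,5), (2,6), (3,7), (4,7)

α = atan 0.55 = 28.81°;  2α = 57.62°
n_0 = (-0.6877, -0.7260)
n_1 = (-0.3173, -0.9483)
n_2 = (+0.2557, -0.9668)
n_3 = (+0.9853, +0.1709)
n_4 = (+0.5610, +0.8278)
n_5 = (+0.2324, +0.9726)
n_6 = (-0.5607, +0.8280)
n_7 = (-0.9510, -0.3091)
  (0,1): δ = 155.05°  ·
  (0,2): δ = 121.73°  ·
  (0,3): δ = 36.71°  ✓
  (0,4): δ = 9.33°  ✓
  (0,5): δ = 30.01°  ✓
  (0,6): δ = 77.55°  ·
  (0,7): δ = 151.46°  ·
  (1,2): δ = 146.69°  ·
  (1,3): δ = 61.66°  ·
  (1,4): δ = 15.63°  ✓
  (1,5): δ = 5.06°  ✓
  (1,6): δ = 52.60°  ✓
  (1,7): δ = 126.50°  ·
  (2,3): δ = 94.97°  ·
  (2,4): δ = 48.94°  ✓
  (2,5): δ = 28.25°  ✓
  (2,6): δ = 19.29°  ✓
  (2,7): δ = 93.19°  ·
  (3,4): δ = 133.97°  ·
  (3,5): δ = 113.28°  ·
  (3,6): δ = 65.74°  ·
  (3,7): δ = 8.16°  ✓
  (4,5): δ = 159.31°  ·
  (4,6): δ = 111.77°  ·
  (4,7): δ = 37.87°  ✓
  (5,6): δ = 132.46°  ·
  (5,7): δ = 58.55°  ·
  (6,7): δ = 106.10°  ·
antipodal pairs: 11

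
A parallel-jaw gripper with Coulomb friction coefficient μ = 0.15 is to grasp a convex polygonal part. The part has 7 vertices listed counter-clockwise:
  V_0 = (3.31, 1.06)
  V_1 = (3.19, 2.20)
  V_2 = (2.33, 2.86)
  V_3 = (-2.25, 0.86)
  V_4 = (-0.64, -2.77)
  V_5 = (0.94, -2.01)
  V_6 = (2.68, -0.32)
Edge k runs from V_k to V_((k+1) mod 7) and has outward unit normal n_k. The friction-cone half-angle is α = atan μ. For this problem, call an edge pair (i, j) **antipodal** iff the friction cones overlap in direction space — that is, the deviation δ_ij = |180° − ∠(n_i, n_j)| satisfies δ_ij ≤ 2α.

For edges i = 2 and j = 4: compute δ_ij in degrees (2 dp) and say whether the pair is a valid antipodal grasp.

α = atan 0.15 = 8.53°;  2α = 17.06°
edge 2: e_2 = (-4.58, -2.00);  n_2 = (-0.4002, +0.9164)
edge 4: e_4 = (+1.58, +0.76);  n_4 = (+0.4335, -0.9012)
∠(n_2, n_4) = 177.90°
δ = |180° − 177.90°| = 2.10°
2.10° ≤ 2α = 17.06°  →  valid

δ = 2.10°, valid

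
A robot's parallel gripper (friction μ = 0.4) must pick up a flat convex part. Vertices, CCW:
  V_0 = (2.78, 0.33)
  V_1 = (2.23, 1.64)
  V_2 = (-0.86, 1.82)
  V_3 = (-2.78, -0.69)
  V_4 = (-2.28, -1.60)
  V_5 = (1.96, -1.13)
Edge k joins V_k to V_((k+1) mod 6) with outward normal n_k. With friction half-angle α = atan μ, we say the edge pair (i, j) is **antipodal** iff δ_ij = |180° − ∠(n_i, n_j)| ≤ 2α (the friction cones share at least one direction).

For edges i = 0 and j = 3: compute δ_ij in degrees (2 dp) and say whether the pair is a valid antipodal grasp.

α = atan 0.4 = 21.80°;  2α = 43.60°
edge 0: e_0 = (-0.55, +1.31);  n_0 = (+0.9220, +0.3871)
edge 3: e_3 = (+0.50, -0.91);  n_3 = (-0.8764, -0.4815)
∠(n_0, n_3) = 173.99°
δ = |180° − 173.99°| = 6.01°
6.01° ≤ 2α = 43.60°  →  valid

δ = 6.01°, valid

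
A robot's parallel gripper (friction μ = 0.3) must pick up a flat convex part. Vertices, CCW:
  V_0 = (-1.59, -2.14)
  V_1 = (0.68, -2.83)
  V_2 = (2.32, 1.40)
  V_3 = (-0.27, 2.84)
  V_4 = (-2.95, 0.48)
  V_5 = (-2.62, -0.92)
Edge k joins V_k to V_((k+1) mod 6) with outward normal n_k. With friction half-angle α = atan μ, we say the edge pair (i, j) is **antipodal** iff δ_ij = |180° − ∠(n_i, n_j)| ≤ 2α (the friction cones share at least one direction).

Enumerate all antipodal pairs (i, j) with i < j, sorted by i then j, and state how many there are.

count = 3; pairs: (0,2), (1,3), (2,5)

α = atan 0.3 = 16.70°;  2α = 33.40°
n_0 = (-0.2908, -0.9568)
n_1 = (+0.9324, -0.3615)
n_2 = (+0.4859, +0.8740)
n_3 = (-0.6609, +0.7505)
n_4 = (-0.9733, -0.2294)
n_5 = (-0.7641, -0.6451)
  (0,1): δ = 94.28°  ·
  (0,2): δ = 12.17°  ✓
  (0,3): δ = 58.27°  ·
  (0,4): δ = 120.17°  ·
  (0,5): δ = 147.08°  ·
  (1,2): δ = 97.88°  ·
  (1,3): δ = 27.44°  ✓
  (1,4): δ = 34.45°  ·
  (1,5): δ = 61.36°  ·
  (2,3): δ = 109.56°  ·
  (2,4): δ = 47.66°  ·
  (2,5): δ = 20.75°  ✓
  (3,4): δ = 118.10°  ·
  (3,5): δ = 91.19°  ·
  (4,5): δ = 153.09°  ·
antipodal pairs: 3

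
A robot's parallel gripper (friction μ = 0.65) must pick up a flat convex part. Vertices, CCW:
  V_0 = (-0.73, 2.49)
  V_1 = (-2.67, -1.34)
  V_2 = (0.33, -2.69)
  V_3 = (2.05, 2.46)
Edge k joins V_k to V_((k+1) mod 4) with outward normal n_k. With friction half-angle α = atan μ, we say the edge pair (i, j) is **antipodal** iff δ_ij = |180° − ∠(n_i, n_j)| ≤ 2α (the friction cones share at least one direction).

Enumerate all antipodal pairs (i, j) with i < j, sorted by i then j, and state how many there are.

α = atan 0.65 = 33.02°;  2α = 66.05°
n_0 = (-0.8921, +0.4519)
n_1 = (-0.4104, -0.9119)
n_2 = (+0.9485, -0.3168)
n_3 = (+0.0108, +0.9999)
  (0,1): δ = 87.36°  ·
  (0,2): δ = 8.40°  ✓
  (0,3): δ = 116.25°  ·
  (1,2): δ = 84.24°  ·
  (1,3): δ = 23.61°  ✓
  (2,3): δ = 72.15°  ·
antipodal pairs: 2

count = 2; pairs: (0,2), (1,3)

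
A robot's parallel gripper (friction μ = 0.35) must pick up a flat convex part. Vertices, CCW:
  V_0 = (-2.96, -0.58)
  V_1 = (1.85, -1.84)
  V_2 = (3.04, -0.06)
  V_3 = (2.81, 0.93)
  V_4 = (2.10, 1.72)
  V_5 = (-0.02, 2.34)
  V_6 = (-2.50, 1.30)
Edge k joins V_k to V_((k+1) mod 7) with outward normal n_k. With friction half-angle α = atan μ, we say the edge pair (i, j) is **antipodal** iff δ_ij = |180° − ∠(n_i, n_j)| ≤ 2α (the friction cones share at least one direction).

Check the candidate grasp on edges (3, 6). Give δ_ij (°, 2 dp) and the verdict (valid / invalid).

α = atan 0.35 = 19.29°;  2α = 38.58°
edge 3: e_3 = (-0.71, +0.79);  n_3 = (+0.7438, +0.6684)
edge 6: e_6 = (-0.46, -1.88);  n_6 = (-0.9713, +0.2377)
∠(n_3, n_6) = 124.30°
δ = |180° − 124.30°| = 55.70°
55.70° > 2α = 38.58°  →  invalid

δ = 55.70°, invalid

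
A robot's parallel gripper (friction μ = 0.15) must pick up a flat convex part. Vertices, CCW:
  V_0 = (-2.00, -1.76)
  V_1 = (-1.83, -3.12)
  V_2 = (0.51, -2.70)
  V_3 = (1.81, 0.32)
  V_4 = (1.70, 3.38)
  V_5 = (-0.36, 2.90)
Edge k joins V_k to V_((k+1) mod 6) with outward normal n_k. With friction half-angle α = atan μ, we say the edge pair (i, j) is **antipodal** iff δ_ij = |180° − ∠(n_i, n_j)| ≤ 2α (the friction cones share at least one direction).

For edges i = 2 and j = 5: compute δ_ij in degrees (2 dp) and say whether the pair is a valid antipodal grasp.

α = atan 0.15 = 8.53°;  2α = 17.06°
edge 2: e_2 = (+1.30, +3.02);  n_2 = (+0.9185, -0.3954)
edge 5: e_5 = (-1.64, -4.66);  n_5 = (-0.9433, +0.3320)
∠(n_2, n_5) = 176.10°
δ = |180° − 176.10°| = 3.90°
3.90° ≤ 2α = 17.06°  →  valid

δ = 3.90°, valid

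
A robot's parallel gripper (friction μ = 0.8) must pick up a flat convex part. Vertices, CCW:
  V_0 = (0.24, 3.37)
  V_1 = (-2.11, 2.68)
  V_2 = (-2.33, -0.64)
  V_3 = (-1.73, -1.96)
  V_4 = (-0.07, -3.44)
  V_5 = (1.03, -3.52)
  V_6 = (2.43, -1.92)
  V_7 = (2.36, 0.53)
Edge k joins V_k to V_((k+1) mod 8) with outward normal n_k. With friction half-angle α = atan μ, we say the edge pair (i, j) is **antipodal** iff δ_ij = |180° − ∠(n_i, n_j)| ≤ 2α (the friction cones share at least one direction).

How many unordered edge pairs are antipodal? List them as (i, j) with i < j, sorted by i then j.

count = 13; pairs: (0,3), (0,4), (0,5), (0,6), (1,5), (1,6), (1,7), (2,5), (2,6), (2,7), (3,6), (3,7), (4,7)

α = atan 0.8 = 38.66°;  2α = 77.32°
n_0 = (-0.2817, +0.9595)
n_1 = (-0.9978, +0.0661)
n_2 = (-0.9104, -0.4138)
n_3 = (-0.6655, -0.7464)
n_4 = (-0.0725, -0.9974)
n_5 = (+0.7526, -0.6585)
n_6 = (+0.9996, +0.0286)
n_7 = (+0.8014, +0.5982)
  (0,1): δ = 110.15°  ·
  (0,2): δ = 81.92°  ·
  (0,3): δ = 58.08°  ✓
  (0,4): δ = 20.52°  ✓
  (0,5): δ = 32.45°  ✓
  (0,6): δ = 75.27°  ✓
  (0,7): δ = 110.38°  ·
  (1,2): δ = 151.76°  ·
  (1,3): δ = 127.93°  ·
  (1,4): δ = 90.37°  ·
  (1,5): δ = 37.39°  ✓
  (1,6): δ = 5.43°  ✓
  (1,7): δ = 40.53°  ✓
  (2,3): δ = 156.16°  ·
  (2,4): δ = 118.60°  ·
  (2,5): δ = 65.63°  ✓
  (2,6): δ = 22.81°  ✓
  (2,7): δ = 12.30°  ✓
  (3,4): δ = 142.44°  ·
  (3,5): δ = 89.47°  ·
  (3,6): δ = 46.64°  ✓
  (3,7): δ = 11.54°  ✓
  (4,5): δ = 127.03°  ·
  (4,6): δ = 84.20°  ·
  (4,7): δ = 49.10°  ✓
  (5,6): δ = 137.18°  ·
  (5,7): δ = 102.07°  ·
  (6,7): δ = 144.90°  ·
antipodal pairs: 13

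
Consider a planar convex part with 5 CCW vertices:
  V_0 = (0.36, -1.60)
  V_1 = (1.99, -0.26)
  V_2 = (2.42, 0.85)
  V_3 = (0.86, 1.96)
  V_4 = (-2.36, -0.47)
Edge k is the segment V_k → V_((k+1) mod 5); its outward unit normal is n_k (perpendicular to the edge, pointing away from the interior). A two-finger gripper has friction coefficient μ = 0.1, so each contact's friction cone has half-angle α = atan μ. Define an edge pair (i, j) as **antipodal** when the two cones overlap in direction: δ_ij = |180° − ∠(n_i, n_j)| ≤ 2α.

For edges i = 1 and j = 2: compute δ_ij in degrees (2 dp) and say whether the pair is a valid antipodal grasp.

δ = 104.26°, invalid

α = atan 0.1 = 5.71°;  2α = 11.42°
edge 1: e_1 = (+0.43, +1.11);  n_1 = (+0.9325, -0.3612)
edge 2: e_2 = (-1.56, +1.11);  n_2 = (+0.5798, +0.8148)
∠(n_1, n_2) = 75.74°
δ = |180° − 75.74°| = 104.26°
104.26° > 2α = 11.42°  →  invalid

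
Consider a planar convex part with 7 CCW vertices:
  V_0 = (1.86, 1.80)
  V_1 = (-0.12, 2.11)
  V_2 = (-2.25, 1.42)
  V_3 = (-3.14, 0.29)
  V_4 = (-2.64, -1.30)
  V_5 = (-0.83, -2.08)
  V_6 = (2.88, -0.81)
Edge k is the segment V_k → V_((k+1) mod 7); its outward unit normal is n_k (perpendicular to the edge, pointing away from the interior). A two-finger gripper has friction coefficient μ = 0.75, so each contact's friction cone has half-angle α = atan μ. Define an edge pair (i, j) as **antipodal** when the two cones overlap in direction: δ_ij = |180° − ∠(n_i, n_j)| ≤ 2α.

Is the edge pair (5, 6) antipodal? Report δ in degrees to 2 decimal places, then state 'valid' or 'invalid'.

δ = 87.55°, invalid

α = atan 0.75 = 36.87°;  2α = 73.74°
edge 5: e_5 = (+3.71, +1.27);  n_5 = (+0.3239, -0.9461)
edge 6: e_6 = (-1.02, +2.61);  n_6 = (+0.9314, +0.3640)
∠(n_5, n_6) = 92.45°
δ = |180° − 92.45°| = 87.55°
87.55° > 2α = 73.74°  →  invalid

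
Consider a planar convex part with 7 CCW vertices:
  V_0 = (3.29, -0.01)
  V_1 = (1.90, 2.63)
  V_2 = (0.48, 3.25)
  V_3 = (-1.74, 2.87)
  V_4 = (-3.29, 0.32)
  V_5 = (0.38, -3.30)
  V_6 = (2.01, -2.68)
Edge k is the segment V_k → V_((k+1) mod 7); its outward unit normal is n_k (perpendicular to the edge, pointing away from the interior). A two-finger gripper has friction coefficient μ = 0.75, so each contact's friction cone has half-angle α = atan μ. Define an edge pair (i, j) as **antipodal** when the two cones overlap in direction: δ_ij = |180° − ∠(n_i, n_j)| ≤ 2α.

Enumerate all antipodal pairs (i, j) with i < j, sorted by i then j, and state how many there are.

α = atan 0.75 = 36.87°;  2α = 73.74°
n_0 = (+0.8848, +0.4659)
n_1 = (+0.4001, +0.9165)
n_2 = (-0.1687, +0.9857)
n_3 = (-0.8545, +0.5194)
n_4 = (-0.7022, -0.7119)
n_5 = (+0.3555, -0.9347)
n_6 = (+0.9017, -0.4323)
  (0,1): δ = 141.35°  ·
  (0,2): δ = 108.05°  ·
  (0,3): δ = 59.06°  ✓
  (0,4): δ = 17.63°  ✓
  (0,5): δ = 83.06°  ·
  (0,6): δ = 126.62°  ·
  (1,2): δ = 146.70°  ·
  (1,3): δ = 97.71°  ·
  (1,4): δ = 21.02°  ✓
  (1,5): δ = 44.41°  ✓
  (1,6): δ = 87.97°  ·
  (2,3): δ = 131.01°  ·
  (2,4): δ = 54.32°  ✓
  (2,5): δ = 11.11°  ✓
  (2,6): δ = 54.67°  ✓
  (3,4): δ = 103.31°  ·
  (3,5): δ = 37.88°  ✓
  (3,6): δ = 5.68°  ✓
  (4,5): δ = 114.57°  ·
  (4,6): δ = 71.01°  ✓
  (5,6): δ = 136.44°  ·
antipodal pairs: 10

count = 10; pairs: (0,3), (0,4), (1,4), (1,5), (2,4), (2,5), (2,6), (3,5), (3,6), (4,6)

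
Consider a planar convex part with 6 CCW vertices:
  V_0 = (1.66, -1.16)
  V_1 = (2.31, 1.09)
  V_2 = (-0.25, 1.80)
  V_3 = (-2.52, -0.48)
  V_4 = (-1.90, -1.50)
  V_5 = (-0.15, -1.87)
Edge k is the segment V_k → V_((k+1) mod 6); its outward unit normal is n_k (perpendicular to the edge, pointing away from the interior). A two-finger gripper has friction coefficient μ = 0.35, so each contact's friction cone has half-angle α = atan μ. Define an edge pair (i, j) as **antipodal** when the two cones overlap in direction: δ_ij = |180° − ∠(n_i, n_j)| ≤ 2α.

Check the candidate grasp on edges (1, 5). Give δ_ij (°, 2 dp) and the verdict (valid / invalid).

α = atan 0.35 = 19.29°;  2α = 38.58°
edge 1: e_1 = (-2.56, +0.71);  n_1 = (+0.2673, +0.9636)
edge 5: e_5 = (+1.81, +0.71);  n_5 = (+0.3652, -0.9309)
∠(n_1, n_5) = 143.08°
δ = |180° − 143.08°| = 36.92°
36.92° ≤ 2α = 38.58°  →  valid

δ = 36.92°, valid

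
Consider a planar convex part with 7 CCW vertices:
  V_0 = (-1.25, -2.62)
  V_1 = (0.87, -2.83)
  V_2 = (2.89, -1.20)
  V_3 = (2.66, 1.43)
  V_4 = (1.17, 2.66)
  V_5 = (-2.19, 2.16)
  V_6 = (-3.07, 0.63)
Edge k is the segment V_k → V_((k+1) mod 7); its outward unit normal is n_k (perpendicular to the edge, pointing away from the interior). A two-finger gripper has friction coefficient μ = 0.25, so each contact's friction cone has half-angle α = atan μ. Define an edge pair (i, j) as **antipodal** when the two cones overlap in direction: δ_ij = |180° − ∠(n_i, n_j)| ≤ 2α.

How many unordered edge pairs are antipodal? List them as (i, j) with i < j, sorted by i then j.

α = atan 0.25 = 14.04°;  2α = 28.07°
n_0 = (-0.0986, -0.9951)
n_1 = (+0.6280, -0.7782)
n_2 = (+0.9962, +0.0871)
n_3 = (+0.6366, +0.7712)
n_4 = (-0.1472, +0.9891)
n_5 = (-0.8668, +0.4986)
n_6 = (-0.8725, -0.4886)
  (0,1): δ = 135.44°  ·
  (0,2): δ = 79.34°  ·
  (0,3): δ = 33.88°  ·
  (0,4): δ = 14.12°  ✓
  (0,5): δ = 65.75°  ·
  (0,6): δ = 124.91°  ·
  (1,2): δ = 123.90°  ·
  (1,3): δ = 78.44°  ·
  (1,4): δ = 30.44°  ·
  (1,5): δ = 21.19°  ✓
  (1,6): δ = 80.35°  ·
  (2,3): δ = 134.54°  ·
  (2,4): δ = 86.53°  ·
  (2,5): δ = 34.90°  ·
  (2,6): δ = 24.25°  ✓
  (3,4): δ = 132.00°  ·
  (3,5): δ = 80.37°  ·
  (3,6): δ = 21.21°  ✓
  (4,5): δ = 128.37°  ·
  (4,6): δ = 69.22°  ·
  (5,6): δ = 120.85°  ·
antipodal pairs: 4

count = 4; pairs: (0,4), (1,5), (2,6), (3,6)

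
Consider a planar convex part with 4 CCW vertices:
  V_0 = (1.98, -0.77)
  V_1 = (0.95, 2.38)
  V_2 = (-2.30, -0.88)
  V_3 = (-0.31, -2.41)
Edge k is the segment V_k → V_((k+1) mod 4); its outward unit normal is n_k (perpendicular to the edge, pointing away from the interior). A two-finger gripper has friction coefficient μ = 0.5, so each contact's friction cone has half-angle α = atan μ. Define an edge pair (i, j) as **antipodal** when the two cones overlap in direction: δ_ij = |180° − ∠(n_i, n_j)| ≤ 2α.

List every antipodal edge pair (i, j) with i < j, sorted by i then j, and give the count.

count = 2; pairs: (0,2), (1,3)

α = atan 0.5 = 26.57°;  2α = 53.13°
n_0 = (+0.9505, +0.3108)
n_1 = (-0.7082, +0.7060)
n_2 = (-0.6095, -0.7928)
n_3 = (+0.5822, -0.8130)
  (0,1): δ = 63.02°  ·
  (0,2): δ = 34.34°  ✓
  (0,3): δ = 107.50°  ·
  (1,2): δ = 82.64°  ·
  (1,3): δ = 9.48°  ✓
  (2,3): δ = 106.84°  ·
antipodal pairs: 2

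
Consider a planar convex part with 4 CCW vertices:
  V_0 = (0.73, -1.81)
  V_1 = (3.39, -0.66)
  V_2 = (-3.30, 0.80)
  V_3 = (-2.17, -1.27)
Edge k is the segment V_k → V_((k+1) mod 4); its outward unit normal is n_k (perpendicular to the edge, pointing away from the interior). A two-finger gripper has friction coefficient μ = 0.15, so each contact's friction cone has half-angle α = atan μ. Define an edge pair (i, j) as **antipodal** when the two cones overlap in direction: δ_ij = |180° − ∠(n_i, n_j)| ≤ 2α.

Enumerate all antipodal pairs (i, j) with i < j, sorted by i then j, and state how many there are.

α = atan 0.15 = 8.53°;  2α = 17.06°
n_0 = (+0.3968, -0.9179)
n_1 = (+0.2132, +0.9770)
n_2 = (-0.8777, -0.4791)
n_3 = (-0.1831, -0.9831)
  (0,1): δ = 35.69°  ·
  (0,2): δ = 95.25°  ·
  (0,3): δ = 146.07°  ·
  (1,2): δ = 49.06°  ·
  (1,3): δ = 1.76°  ✓
  (2,3): δ = 129.18°  ·
antipodal pairs: 1

count = 1; pairs: (1,3)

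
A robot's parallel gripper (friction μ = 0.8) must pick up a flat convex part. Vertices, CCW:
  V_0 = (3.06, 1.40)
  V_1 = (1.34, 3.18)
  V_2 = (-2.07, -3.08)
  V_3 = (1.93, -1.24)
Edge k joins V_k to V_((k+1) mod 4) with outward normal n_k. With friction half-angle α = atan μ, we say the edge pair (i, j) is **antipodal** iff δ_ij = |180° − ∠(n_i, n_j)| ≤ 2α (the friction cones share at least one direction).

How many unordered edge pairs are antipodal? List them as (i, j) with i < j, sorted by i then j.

α = atan 0.8 = 38.66°;  2α = 77.32°
n_0 = (+0.7191, +0.6949)
n_1 = (-0.8782, +0.4784)
n_2 = (+0.4179, -0.9085)
n_3 = (+0.9193, -0.3935)
  (0,1): δ = 72.60°  ✓
  (0,2): δ = 70.68°  ✓
  (0,3): δ = 112.81°  ·
  (1,2): δ = 36.72°  ✓
  (1,3): δ = 5.41°  ✓
  (2,3): δ = 137.87°  ·
antipodal pairs: 4

count = 4; pairs: (0,1), (0,2), (1,2), (1,3)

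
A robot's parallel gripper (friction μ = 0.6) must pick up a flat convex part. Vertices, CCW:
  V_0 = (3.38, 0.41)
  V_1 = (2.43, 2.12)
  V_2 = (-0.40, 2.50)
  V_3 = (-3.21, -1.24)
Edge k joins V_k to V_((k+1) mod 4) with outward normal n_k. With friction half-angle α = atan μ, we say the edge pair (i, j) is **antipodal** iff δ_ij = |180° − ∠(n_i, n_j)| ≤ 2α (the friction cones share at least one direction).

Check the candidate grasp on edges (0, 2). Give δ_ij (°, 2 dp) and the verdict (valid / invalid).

α = atan 0.6 = 30.96°;  2α = 61.93°
edge 0: e_0 = (-0.95, +1.71);  n_0 = (+0.8742, +0.4856)
edge 2: e_2 = (-2.81, -3.74);  n_2 = (-0.7995, +0.6007)
∠(n_0, n_2) = 114.03°
δ = |180° − 114.03°| = 65.97°
65.97° > 2α = 61.93°  →  invalid

δ = 65.97°, invalid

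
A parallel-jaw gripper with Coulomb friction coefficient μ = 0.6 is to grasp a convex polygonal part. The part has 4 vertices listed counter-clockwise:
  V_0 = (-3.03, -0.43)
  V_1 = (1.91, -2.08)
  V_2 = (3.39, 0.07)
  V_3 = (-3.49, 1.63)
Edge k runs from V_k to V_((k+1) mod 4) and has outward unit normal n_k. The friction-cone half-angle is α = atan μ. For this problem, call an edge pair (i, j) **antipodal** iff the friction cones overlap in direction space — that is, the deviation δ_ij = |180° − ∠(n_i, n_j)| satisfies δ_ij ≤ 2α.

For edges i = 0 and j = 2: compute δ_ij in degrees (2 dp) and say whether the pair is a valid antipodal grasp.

α = atan 0.6 = 30.96°;  2α = 61.93°
edge 0: e_0 = (+4.94, -1.65);  n_0 = (-0.3168, -0.9485)
edge 2: e_2 = (-6.88, +1.56);  n_2 = (+0.2211, +0.9752)
∠(n_0, n_2) = 174.31°
δ = |180° − 174.31°| = 5.69°
5.69° ≤ 2α = 61.93°  →  valid

δ = 5.69°, valid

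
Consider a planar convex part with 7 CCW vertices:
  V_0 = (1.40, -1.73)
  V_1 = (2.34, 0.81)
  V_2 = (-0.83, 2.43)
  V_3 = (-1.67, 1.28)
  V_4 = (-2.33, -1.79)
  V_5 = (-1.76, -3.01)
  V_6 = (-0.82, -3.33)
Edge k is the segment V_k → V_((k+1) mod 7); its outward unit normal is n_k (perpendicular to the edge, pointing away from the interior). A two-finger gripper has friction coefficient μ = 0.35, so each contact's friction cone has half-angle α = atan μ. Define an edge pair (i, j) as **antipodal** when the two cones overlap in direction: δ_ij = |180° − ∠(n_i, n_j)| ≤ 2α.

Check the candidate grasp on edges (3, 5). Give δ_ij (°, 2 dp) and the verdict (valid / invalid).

δ = 96.67°, invalid

α = atan 0.35 = 19.29°;  2α = 38.58°
edge 3: e_3 = (-0.66, -3.07);  n_3 = (-0.9777, +0.2102)
edge 5: e_5 = (+0.94, -0.32);  n_5 = (-0.3223, -0.9466)
∠(n_3, n_5) = 83.33°
δ = |180° − 83.33°| = 96.67°
96.67° > 2α = 38.58°  →  invalid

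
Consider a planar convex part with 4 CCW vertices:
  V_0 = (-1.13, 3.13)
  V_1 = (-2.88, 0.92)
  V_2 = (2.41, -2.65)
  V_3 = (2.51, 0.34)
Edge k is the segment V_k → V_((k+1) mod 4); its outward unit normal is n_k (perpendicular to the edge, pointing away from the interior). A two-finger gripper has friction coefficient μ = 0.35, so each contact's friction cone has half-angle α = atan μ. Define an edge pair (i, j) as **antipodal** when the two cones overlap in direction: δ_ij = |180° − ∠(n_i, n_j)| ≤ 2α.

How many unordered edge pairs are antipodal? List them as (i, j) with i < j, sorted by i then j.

α = atan 0.35 = 19.29°;  2α = 38.58°
n_0 = (-0.7840, +0.6208)
n_1 = (-0.5594, -0.8289)
n_2 = (+0.9994, -0.0334)
n_3 = (+0.6083, +0.7937)
  (0,1): δ = 85.64°  ·
  (0,2): δ = 36.46°  ✓
  (0,3): δ = 90.90°  ·
  (1,2): δ = 57.90°  ·
  (1,3): δ = 3.46°  ✓
  (2,3): δ = 125.55°  ·
antipodal pairs: 2

count = 2; pairs: (0,2), (1,3)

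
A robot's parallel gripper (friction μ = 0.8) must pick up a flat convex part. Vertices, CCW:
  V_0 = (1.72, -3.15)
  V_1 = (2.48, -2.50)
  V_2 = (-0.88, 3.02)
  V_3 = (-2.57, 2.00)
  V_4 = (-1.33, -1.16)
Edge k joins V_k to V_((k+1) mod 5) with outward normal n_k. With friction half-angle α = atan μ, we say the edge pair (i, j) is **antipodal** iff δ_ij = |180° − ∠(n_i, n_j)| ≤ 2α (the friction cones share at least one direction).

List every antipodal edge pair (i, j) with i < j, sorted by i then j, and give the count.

α = atan 0.8 = 38.66°;  2α = 77.32°
n_0 = (+0.6500, -0.7600)
n_1 = (+0.8542, +0.5199)
n_2 = (-0.5167, +0.8561)
n_3 = (-0.9309, -0.3653)
n_4 = (-0.5464, -0.8375)
  (0,1): δ = 99.21°  ·
  (0,2): δ = 9.43°  ✓
  (0,3): δ = 70.89°  ✓
  (0,4): δ = 106.34°  ·
  (1,2): δ = 90.22°  ·
  (1,3): δ = 9.90°  ✓
  (1,4): δ = 25.55°  ✓
  (2,3): δ = 99.69°  ·
  (2,4): δ = 64.24°  ✓
  (3,4): δ = 144.55°  ·
antipodal pairs: 5

count = 5; pairs: (0,2), (0,3), (1,3), (1,4), (2,4)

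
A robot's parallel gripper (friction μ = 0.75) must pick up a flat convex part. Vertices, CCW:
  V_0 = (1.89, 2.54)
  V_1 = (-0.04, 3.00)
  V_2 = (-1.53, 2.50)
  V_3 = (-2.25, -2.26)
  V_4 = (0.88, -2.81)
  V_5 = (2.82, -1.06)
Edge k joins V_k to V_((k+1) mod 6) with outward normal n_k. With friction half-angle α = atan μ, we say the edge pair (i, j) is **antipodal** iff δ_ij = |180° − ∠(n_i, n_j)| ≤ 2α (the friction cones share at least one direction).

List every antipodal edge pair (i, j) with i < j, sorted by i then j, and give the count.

count = 7; pairs: (0,3), (0,4), (1,3), (1,4), (2,4), (2,5), (3,5)

α = atan 0.75 = 36.87°;  2α = 73.74°
n_0 = (+0.2318, +0.9728)
n_1 = (-0.3181, +0.9480)
n_2 = (-0.9888, +0.1496)
n_3 = (-0.1731, -0.9849)
n_4 = (+0.6698, -0.7425)
n_5 = (+0.9682, +0.2501)
  (0,1): δ = 148.04°  ·
  (0,2): δ = 85.20°  ·
  (0,3): δ = 3.44°  ✓
  (0,4): δ = 55.46°  ✓
  (0,5): δ = 117.89°  ·
  (1,2): δ = 117.15°  ·
  (1,3): δ = 28.52°  ✓
  (1,4): δ = 23.50°  ✓
  (1,5): δ = 85.93°  ·
  (2,3): δ = 91.36°  ·
  (2,4): δ = 39.35°  ✓
  (2,5): δ = 23.09°  ✓
  (3,4): δ = 127.98°  ·
  (3,5): δ = 65.55°  ✓
  (4,5): δ = 117.57°  ·
antipodal pairs: 7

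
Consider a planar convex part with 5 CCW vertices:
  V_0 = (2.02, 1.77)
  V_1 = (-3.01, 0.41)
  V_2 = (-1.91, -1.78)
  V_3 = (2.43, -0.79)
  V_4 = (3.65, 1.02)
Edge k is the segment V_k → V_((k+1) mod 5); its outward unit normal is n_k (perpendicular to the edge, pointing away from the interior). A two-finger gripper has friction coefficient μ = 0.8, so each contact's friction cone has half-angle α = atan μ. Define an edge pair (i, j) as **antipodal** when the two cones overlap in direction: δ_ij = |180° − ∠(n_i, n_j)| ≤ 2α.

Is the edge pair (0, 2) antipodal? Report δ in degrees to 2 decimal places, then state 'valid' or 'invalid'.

δ = 2.28°, valid

α = atan 0.8 = 38.66°;  2α = 77.32°
edge 0: e_0 = (-5.03, -1.36);  n_0 = (-0.2610, +0.9653)
edge 2: e_2 = (+4.34, +0.99);  n_2 = (+0.2224, -0.9750)
∠(n_0, n_2) = 177.72°
δ = |180° − 177.72°| = 2.28°
2.28° ≤ 2α = 77.32°  →  valid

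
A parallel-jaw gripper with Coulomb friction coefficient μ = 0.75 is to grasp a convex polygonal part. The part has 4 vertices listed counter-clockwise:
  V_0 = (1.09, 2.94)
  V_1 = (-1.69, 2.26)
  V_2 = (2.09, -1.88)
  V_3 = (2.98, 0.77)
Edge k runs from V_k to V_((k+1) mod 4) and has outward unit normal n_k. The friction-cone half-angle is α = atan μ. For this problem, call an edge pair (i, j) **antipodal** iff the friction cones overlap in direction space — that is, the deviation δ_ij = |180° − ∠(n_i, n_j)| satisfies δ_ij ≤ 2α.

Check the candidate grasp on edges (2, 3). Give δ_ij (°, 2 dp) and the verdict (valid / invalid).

δ = 120.38°, invalid

α = atan 0.75 = 36.87°;  2α = 73.74°
edge 2: e_2 = (+0.89, +2.65);  n_2 = (+0.9480, -0.3184)
edge 3: e_3 = (-1.89, +2.17);  n_3 = (+0.7541, +0.6568)
∠(n_2, n_3) = 59.62°
δ = |180° − 59.62°| = 120.38°
120.38° > 2α = 73.74°  →  invalid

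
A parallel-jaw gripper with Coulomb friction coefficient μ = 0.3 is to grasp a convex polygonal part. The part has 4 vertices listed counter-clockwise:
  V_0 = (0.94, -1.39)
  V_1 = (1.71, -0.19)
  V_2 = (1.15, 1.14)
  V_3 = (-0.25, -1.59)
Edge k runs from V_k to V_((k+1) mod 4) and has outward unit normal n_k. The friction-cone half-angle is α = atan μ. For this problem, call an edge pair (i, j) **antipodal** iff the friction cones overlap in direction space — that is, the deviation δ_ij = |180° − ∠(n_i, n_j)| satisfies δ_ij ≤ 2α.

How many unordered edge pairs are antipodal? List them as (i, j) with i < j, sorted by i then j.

α = atan 0.3 = 16.70°;  2α = 33.40°
n_0 = (+0.8416, -0.5400)
n_1 = (+0.9216, +0.3881)
n_2 = (-0.8898, +0.4563)
n_3 = (+0.1657, -0.9862)
  (0,1): δ = 124.48°  ·
  (0,2): δ = 5.54°  ✓
  (0,3): δ = 132.23°  ·
  (1,2): δ = 49.98°  ·
  (1,3): δ = 76.71°  ·
  (2,3): δ = 53.31°  ·
antipodal pairs: 1

count = 1; pairs: (0,2)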